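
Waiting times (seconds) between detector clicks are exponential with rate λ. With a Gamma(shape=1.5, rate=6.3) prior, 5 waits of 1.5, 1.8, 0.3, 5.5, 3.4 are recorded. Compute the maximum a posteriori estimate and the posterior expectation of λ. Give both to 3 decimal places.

Σ times = 12.5. Posterior: Gamma(shape = 1.5+5 = 6.5, rate = 6.3+12.5 = 18.8).
Mode = (α−1)/β = 5.5/18.8 = 0.293.
Mean = α/β = 6.5/18.8 = 0.346.
The mean is pulled above the mode by the posterior's right skew.

λ_MAP = 0.293, E[λ|data] = 0.346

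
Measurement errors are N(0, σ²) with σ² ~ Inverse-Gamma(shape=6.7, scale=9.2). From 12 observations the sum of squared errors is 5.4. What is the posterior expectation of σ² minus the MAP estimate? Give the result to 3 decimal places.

Posterior: Inverse-Gamma(shape = 6.7+12/2 = 12.7, scale = 9.2+5.4/2 = 11.9).
Mode = β/(α+1) = 11.9/13.7 = 0.869.
Mean = β/(α−1) = 11.9/11.7 = 1.017.
Difference = 1.017 − 0.869 = 0.148.
Mean > mode: the posterior has a right tail.

0.148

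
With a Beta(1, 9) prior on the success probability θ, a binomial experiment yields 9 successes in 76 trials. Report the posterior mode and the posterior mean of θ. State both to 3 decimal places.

posterior mode = 0.107, posterior mean = 0.116

Posterior: Beta(1+9, 9+67) = Beta(10, 76).
Mode = (10−1)/(10+76−2) = 9/84 = 0.107.
Mean = 10/(10+76) = 10/86 = 0.116.
The posterior is right-skewed, so the mean exceeds the mode.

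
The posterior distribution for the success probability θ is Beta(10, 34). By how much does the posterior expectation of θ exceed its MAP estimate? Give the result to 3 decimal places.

Mode = (10−1)/(10+34−2) = 9/42 = 0.214.
Mean = 10/(10+34) = 10/44 = 0.227.
Difference = 0.227 − 0.214 = 0.013.

0.013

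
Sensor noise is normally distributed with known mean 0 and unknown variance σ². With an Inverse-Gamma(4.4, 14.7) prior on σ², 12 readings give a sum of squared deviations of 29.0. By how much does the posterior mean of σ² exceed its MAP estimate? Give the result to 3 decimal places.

Posterior: Inverse-Gamma(shape = 4.4+12/2 = 10.4, scale = 14.7+29.0/2 = 29.2).
Mode = β/(α+1) = 29.2/11.4 = 2.561.
Mean = β/(α−1) = 29.2/9.4 = 3.106.
Difference = 3.106 − 2.561 = 0.545.

0.545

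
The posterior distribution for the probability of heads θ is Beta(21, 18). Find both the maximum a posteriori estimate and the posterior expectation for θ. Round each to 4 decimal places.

MAP = 0.5405, posterior mean = 0.5385

Mode = (21−1)/(21+18−2) = 20/37 = 0.5405.
Mean = 21/(21+18) = 21/39 = 0.5385.
The posterior is left-skewed, so the mode exceeds the mean.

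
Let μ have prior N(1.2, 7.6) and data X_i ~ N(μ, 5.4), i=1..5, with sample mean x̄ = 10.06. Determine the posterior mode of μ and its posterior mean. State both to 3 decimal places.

Posterior for μ is Normal. Precision-weighted mean: (1/7.6·1.2 + 5/5.4·10.06) / (1/7.6 + 5/5.4) = 8.958.
A Normal posterior is symmetric, so mode = mean.

MAP: 8.958. Posterior mean: 8.958.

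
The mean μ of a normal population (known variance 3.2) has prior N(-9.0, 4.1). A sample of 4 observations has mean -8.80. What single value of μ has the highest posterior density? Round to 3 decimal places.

Posterior for μ is Normal. Precision-weighted mean: (1/4.1·-9.0 + 4/3.2·-8.80) / (1/4.1 + 4/3.2) = -8.833.
A Normal posterior is symmetric, so mode = mean.
This is the posterior mode — the MAP estimate.

-8.833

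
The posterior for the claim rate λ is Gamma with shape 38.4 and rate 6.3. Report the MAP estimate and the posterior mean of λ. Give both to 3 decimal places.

λ_MAP = 5.937, E[λ|data] = 6.095

Mode = (α−1)/β = 37.4/6.3 = 5.937.
Mean = α/β = 38.4/6.3 = 6.095.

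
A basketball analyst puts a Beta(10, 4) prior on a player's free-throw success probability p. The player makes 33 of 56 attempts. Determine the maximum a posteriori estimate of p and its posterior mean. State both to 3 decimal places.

maximum a posteriori estimate = 0.618, posterior mean = 0.614

Posterior: Beta(10+33, 4+23) = Beta(43, 27).
Mode = (43−1)/(43+27−2) = 42/68 = 0.618.
Mean = 43/(43+27) = 43/70 = 0.614.
The mean is pulled below the mode by the posterior's left skew.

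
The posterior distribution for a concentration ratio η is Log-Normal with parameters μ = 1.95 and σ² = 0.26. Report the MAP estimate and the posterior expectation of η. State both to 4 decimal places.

Mode = exp(μ − σ²) = exp(1.69) = 5.4195.
Mean = exp(μ + σ²/2) = exp(2.080) = 8.0045.

MAP: 5.4195. Posterior mean: 8.0045.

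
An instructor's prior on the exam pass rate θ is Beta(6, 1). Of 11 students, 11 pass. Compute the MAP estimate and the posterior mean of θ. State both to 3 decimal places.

MAP: 1.000. Posterior mean: 0.944.

Posterior: Beta(6+11, 1+0) = Beta(17, 1).
Since β = 1 ≤ 1 and α > 1, the Beta density is monotone increasing on [0,1]; the mode is at 1.
Mean = 17/(17+1) = 0.944.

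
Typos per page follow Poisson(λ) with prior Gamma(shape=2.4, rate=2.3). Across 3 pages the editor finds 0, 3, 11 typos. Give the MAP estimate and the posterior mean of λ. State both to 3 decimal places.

Σ counts = 14. Posterior: Gamma(shape = 2.4+14 = 16.4, rate = 2.3+3 = 5.3).
Mode = (α−1)/β = 15.4/5.3 = 2.906.
Mean = α/β = 16.4/5.3 = 3.094.
Right-skewed posterior ⇒ mode < mean.

λ_MAP = 2.906, E[λ|data] = 3.094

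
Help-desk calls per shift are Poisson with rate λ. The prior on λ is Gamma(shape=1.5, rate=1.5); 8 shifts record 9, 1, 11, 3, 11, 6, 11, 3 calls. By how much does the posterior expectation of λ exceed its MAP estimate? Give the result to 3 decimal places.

Σ counts = 55. Posterior: Gamma(shape = 1.5+55 = 56.5, rate = 1.5+8 = 9.5).
Mode = (α−1)/β = 55.5/9.5 = 5.842.
Mean = α/β = 56.5/9.5 = 5.947.
Difference = 5.947 − 5.842 = 0.105.

0.105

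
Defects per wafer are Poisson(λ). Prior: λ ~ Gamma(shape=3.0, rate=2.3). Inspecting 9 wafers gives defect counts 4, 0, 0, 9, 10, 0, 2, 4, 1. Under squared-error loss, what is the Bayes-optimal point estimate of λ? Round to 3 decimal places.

2.920

Σ counts = 30. Posterior: Gamma(shape = 3.0+30 = 33.0, rate = 2.3+9 = 11.3).
Mode = (α−1)/β = 32.0/11.3 = 2.832.
Mean = α/β = 33.0/11.3 = 2.920.
Squared-error loss ⇒ the optimal estimator is the posterior mean.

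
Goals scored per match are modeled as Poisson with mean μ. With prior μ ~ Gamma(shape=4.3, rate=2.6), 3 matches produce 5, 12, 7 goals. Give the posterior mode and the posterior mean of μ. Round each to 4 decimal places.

MAP = 4.8750, posterior mean = 5.0536

Σ counts = 24. Posterior: Gamma(shape = 4.3+24 = 28.3, rate = 2.6+3 = 5.6).
Mode = (α−1)/β = 27.3/5.6 = 4.8750.
Mean = α/β = 28.3/5.6 = 5.0536.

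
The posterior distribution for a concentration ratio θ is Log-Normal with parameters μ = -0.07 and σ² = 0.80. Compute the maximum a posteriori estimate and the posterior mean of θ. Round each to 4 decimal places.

MAP = 0.4190; posterior mean = 1.3910

Mode = exp(μ − σ²) = exp(-0.87) = 0.4190.
Mean = exp(μ + σ²/2) = exp(0.330) = 1.3910.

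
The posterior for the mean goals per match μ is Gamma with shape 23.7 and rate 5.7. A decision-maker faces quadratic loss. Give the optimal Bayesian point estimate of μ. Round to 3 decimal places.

4.158

Mode = (α−1)/β = 22.7/5.7 = 3.982.
Mean = α/β = 23.7/5.7 = 4.158.
Quadratic loss ⇒ the optimal estimator is the posterior mean.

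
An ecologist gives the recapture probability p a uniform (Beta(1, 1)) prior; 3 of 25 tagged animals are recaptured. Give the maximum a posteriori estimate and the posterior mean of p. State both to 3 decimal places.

Posterior: Beta(1+3, 1+22) = Beta(4, 23).
Mode = (4−1)/(4+23−2) = 3/25 = 0.120.
Mean = 4/(4+23) = 4/27 = 0.148.

p_MAP = 0.120, E[p|data] = 0.148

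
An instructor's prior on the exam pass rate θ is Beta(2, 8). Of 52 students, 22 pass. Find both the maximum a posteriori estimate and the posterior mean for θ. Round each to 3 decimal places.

maximum a posteriori estimate = 0.383, posterior mean = 0.387

Posterior: Beta(2+22, 8+30) = Beta(24, 38).
Mode = (24−1)/(24+38−2) = 23/60 = 0.383.
Mean = 24/(24+38) = 24/62 = 0.387.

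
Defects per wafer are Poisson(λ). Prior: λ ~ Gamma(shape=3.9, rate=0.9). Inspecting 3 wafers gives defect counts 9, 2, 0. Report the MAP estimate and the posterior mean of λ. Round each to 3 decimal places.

Σ counts = 11. Posterior: Gamma(shape = 3.9+11 = 14.9, rate = 0.9+3 = 3.9).
Mode = (α−1)/β = 13.9/3.9 = 3.564.
Mean = α/β = 14.9/3.9 = 3.821.
The mean is pulled above the mode by the posterior's right skew.

MAP = 3.564, posterior mean = 3.821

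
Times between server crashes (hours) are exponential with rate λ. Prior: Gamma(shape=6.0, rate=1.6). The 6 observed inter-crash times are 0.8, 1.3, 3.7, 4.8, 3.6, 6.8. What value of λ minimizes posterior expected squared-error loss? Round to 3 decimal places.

0.531

Σ times = 21.0. Posterior: Gamma(shape = 6.0+6 = 12.0, rate = 1.6+21.0 = 22.6).
Mode = (α−1)/β = 11.0/22.6 = 0.487.
Mean = α/β = 12.0/22.6 = 0.531.
Squared-error loss ⇒ the optimal estimator is the posterior mean.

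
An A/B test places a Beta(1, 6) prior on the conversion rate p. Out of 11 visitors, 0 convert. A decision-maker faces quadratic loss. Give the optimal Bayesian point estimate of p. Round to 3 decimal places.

0.056

Posterior: Beta(1+0, 6+11) = Beta(1, 17).
Since α = 1 ≤ 1 and β > 1, the Beta density is monotone decreasing on [0,1]; the mode is at 0.
Mean = 1/(1+17) = 0.056.
Quadratic loss ⇒ the optimal estimator is the posterior mean.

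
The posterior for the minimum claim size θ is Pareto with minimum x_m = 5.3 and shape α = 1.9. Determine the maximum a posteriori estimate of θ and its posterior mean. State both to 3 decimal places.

MAP = 5.300, posterior mean = 11.189

The Pareto density is strictly decreasing on [x_m, ∞), so the mode is x_m = 5.300.
Mean = α·x_m/(α−1) = 1.9·5.3/0.9 = 11.189.
The posterior is right-skewed, so the mean exceeds the mode.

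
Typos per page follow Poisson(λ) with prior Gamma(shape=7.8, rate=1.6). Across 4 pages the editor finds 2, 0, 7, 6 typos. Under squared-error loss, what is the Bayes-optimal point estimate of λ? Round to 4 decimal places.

4.0714

Σ counts = 15. Posterior: Gamma(shape = 7.8+15 = 22.8, rate = 1.6+4 = 5.6).
Mode = (α−1)/β = 21.8/5.6 = 3.8929.
Mean = α/β = 22.8/5.6 = 4.0714.
Squared-error loss ⇒ the optimal estimator is the posterior mean.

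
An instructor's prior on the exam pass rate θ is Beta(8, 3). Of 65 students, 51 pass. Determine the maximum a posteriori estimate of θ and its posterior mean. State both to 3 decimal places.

maximum a posteriori estimate = 0.784, posterior mean = 0.776

Posterior: Beta(8+51, 3+14) = Beta(59, 17).
Mode = (59−1)/(59+17−2) = 58/74 = 0.784.
Mean = 59/(59+17) = 59/76 = 0.776.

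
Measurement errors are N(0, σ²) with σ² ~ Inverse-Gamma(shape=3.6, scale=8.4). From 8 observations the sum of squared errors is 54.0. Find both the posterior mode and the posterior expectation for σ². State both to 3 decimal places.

Posterior: Inverse-Gamma(shape = 3.6+8/2 = 7.6, scale = 8.4+54.0/2 = 35.4).
Mode = β/(α+1) = 35.4/8.6 = 4.116.
Mean = β/(α−1) = 35.4/6.6 = 5.364.
The mean is pulled above the mode by the posterior's right skew.

σ²_MAP = 4.116, E[σ²|data] = 5.364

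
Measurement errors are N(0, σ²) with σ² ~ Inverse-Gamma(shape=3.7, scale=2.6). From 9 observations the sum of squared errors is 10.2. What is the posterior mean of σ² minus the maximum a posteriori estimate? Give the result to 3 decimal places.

Posterior: Inverse-Gamma(shape = 3.7+9/2 = 8.2, scale = 2.6+10.2/2 = 7.7).
Mode = β/(α+1) = 7.7/9.2 = 0.837.
Mean = β/(α−1) = 7.7/7.2 = 1.069.
Difference = 1.069 − 0.837 = 0.232.

0.232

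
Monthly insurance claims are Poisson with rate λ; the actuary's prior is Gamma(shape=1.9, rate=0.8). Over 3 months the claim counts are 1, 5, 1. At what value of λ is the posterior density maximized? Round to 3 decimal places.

2.079

Σ counts = 7. Posterior: Gamma(shape = 1.9+7 = 8.9, rate = 0.8+3 = 3.8).
Mode = (α−1)/β = 7.9/3.8 = 2.079.
Mean = α/β = 8.9/3.8 = 2.342.
This is the posterior mode — the MAP estimate.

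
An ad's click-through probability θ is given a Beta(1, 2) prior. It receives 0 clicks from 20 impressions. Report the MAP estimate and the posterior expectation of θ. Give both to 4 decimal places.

MAP estimate = 0.0000, posterior expectation = 0.0435

Posterior: Beta(1+0, 2+20) = Beta(1, 22).
Since α = 1 ≤ 1 and β > 1, the Beta density is monotone decreasing on [0,1]; the mode is at 0.
Mean = 1/(1+22) = 0.0435.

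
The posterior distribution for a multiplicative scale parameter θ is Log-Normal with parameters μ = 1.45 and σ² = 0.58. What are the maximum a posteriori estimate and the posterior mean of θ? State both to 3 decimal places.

Mode = exp(μ − σ²) = exp(0.87) = 2.387.
Mean = exp(μ + σ²/2) = exp(1.740) = 5.697.

MAP = 2.387, posterior mean = 5.697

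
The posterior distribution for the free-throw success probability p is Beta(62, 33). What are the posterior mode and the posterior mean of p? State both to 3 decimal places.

Mode = (62−1)/(62+33−2) = 61/93 = 0.656.
Mean = 62/(62+33) = 62/95 = 0.653.
The posterior is left-skewed, so the mode exceeds the mean.

posterior mode = 0.656, posterior mean = 0.653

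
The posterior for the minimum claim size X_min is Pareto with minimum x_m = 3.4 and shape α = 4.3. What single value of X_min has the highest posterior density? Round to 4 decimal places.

The Pareto density is strictly decreasing on [x_m, ∞), so the mode is x_m = 3.4000.
Mean = α·x_m/(α−1) = 4.3·3.4/3.3 = 4.4303.
This is the posterior mode — the MAP estimate.

3.4000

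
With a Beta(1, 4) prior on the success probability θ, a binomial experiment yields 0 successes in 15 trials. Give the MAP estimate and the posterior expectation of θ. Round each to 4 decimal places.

Posterior: Beta(1+0, 4+15) = Beta(1, 19).
Since α = 1 ≤ 1 and β > 1, the Beta density is monotone decreasing on [0,1]; the mode is at 0.
Mean = 1/(1+19) = 0.0500.

θ_MAP = 0.0000, E[θ|data] = 0.0500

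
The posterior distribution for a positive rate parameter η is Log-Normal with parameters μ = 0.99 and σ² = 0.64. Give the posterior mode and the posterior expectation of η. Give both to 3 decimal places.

posterior mode = 1.419, posterior expectation = 3.706

Mode = exp(μ − σ²) = exp(0.35) = 1.419.
Mean = exp(μ + σ²/2) = exp(1.310) = 3.706.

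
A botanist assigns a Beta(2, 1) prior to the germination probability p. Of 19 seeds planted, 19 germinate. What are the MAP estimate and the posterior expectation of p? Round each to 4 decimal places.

Posterior: Beta(2+19, 1+0) = Beta(21, 1).
Since β = 1 ≤ 1 and α > 1, the Beta density is monotone increasing on [0,1]; the mode is at 1.
Mean = 21/(21+1) = 0.9545.

MAP = 1.0000; posterior mean = 0.9545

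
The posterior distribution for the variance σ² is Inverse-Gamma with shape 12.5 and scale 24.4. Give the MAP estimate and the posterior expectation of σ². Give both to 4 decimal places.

Mode = β/(α+1) = 24.4/13.5 = 1.8074.
Mean = β/(α−1) = 24.4/11.5 = 2.1217.
Right-skewed posterior ⇒ mode < mean.

MAP = 1.8074; posterior mean = 2.1217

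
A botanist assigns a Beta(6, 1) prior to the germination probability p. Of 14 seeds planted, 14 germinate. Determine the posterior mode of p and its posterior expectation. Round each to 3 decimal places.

Posterior: Beta(6+14, 1+0) = Beta(20, 1).
Since β = 1 ≤ 1 and α > 1, the Beta density is monotone increasing on [0,1]; the mode is at 1.
Mean = 20/(20+1) = 0.952.
Left-skewed posterior ⇒ mean < mode.

p_MAP = 1.000, E[p|data] = 0.952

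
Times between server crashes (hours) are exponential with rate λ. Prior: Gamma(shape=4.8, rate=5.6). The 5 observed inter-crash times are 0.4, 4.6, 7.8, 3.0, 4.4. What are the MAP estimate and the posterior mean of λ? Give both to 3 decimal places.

Σ times = 20.2. Posterior: Gamma(shape = 4.8+5 = 9.8, rate = 5.6+20.2 = 25.8).
Mode = (α−1)/β = 8.8/25.8 = 0.341.
Mean = α/β = 9.8/25.8 = 0.380.

MAP estimate = 0.341, posterior mean = 0.380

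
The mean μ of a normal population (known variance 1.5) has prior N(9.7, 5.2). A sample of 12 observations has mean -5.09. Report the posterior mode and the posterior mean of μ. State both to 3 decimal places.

MAP: -4.743. Posterior mean: -4.743.

Posterior for μ is Normal. Precision-weighted mean: (1/5.2·9.7 + 12/1.5·-5.09) / (1/5.2 + 12/1.5) = -4.743.
A Normal posterior is symmetric, so mode = mean.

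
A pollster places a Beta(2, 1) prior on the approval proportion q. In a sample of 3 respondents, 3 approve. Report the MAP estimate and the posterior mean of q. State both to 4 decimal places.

MAP: 1.0000. Posterior mean: 0.8333.

Posterior: Beta(2+3, 1+0) = Beta(5, 1).
Since β = 1 ≤ 1 and α > 1, the Beta density is monotone increasing on [0,1]; the mode is at 1.
Mean = 5/(5+1) = 0.8333.
The mean is pulled below the mode by the posterior's left skew.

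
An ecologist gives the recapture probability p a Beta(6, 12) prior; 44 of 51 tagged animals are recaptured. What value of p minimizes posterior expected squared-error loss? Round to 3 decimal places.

Posterior: Beta(6+44, 12+7) = Beta(50, 19).
Mode = (50−1)/(50+19−2) = 49/67 = 0.731.
Mean = 50/(50+19) = 50/69 = 0.725.
Squared-error loss ⇒ the optimal estimator is the posterior mean.

0.725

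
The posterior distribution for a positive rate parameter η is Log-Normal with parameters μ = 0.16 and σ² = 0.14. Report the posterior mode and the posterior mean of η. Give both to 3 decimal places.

Mode = exp(μ − σ²) = exp(0.02) = 1.020.
Mean = exp(μ + σ²/2) = exp(0.230) = 1.259.

MAP = 1.020, posterior mean = 1.259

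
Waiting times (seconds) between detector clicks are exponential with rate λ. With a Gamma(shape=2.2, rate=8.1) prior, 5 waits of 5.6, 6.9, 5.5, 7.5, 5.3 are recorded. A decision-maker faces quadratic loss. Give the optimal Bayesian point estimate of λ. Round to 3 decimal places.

Σ times = 30.8. Posterior: Gamma(shape = 2.2+5 = 7.2, rate = 8.1+30.8 = 38.9).
Mode = (α−1)/β = 6.2/38.9 = 0.159.
Mean = α/β = 7.2/38.9 = 0.185.
Quadratic loss ⇒ the optimal estimator is the posterior mean.

0.185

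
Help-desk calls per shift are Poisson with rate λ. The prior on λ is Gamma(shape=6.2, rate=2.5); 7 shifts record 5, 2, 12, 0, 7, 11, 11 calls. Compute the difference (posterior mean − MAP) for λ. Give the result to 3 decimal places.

Σ counts = 48. Posterior: Gamma(shape = 6.2+48 = 54.2, rate = 2.5+7 = 9.5).
Mode = (α−1)/β = 53.2/9.5 = 5.600.
Mean = α/β = 54.2/9.5 = 5.705.
Difference = 5.705 − 5.600 = 0.105.
The mean is pulled above the mode by the posterior's right skew.

0.105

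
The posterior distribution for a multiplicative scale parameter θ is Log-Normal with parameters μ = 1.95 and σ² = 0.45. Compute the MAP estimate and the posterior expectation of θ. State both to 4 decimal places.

Mode = exp(μ − σ²) = exp(1.50) = 4.4817.
Mean = exp(μ + σ²/2) = exp(2.175) = 8.8022.

θ_MAP = 4.4817, E[θ|data] = 8.8022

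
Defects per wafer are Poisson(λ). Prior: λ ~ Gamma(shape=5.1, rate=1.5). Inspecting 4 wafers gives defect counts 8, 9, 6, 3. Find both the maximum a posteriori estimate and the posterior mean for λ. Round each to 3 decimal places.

Σ counts = 26. Posterior: Gamma(shape = 5.1+26 = 31.1, rate = 1.5+4 = 5.5).
Mode = (α−1)/β = 30.1/5.5 = 5.473.
Mean = α/β = 31.1/5.5 = 5.655.
The posterior is right-skewed, so the mean exceeds the mode.

MAP: 5.473. Posterior mean: 5.655.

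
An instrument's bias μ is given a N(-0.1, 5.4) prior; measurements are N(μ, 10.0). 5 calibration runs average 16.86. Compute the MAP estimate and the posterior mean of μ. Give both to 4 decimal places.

MAP: 12.2762. Posterior mean: 12.2762.

Posterior for μ is Normal. Precision-weighted mean: (1/5.4·-0.1 + 5/10.0·16.86) / (1/5.4 + 5/10.0) = 12.2762.
A Normal posterior is symmetric, so mode = mean.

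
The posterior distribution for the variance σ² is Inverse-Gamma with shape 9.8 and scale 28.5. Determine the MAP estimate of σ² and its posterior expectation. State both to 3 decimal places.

σ²_MAP = 2.639, E[σ²|data] = 3.239

Mode = β/(α+1) = 28.5/10.8 = 2.639.
Mean = β/(α−1) = 28.5/8.8 = 3.239.
Mean > mode: the posterior has a right tail.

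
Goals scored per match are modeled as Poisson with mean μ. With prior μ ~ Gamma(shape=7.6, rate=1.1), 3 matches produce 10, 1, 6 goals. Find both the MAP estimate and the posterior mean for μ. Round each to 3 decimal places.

Σ counts = 17. Posterior: Gamma(shape = 7.6+17 = 24.6, rate = 1.1+3 = 4.1).
Mode = (α−1)/β = 23.6/4.1 = 5.756.
Mean = α/β = 24.6/4.1 = 6.000.

MAP = 5.756, posterior mean = 6.000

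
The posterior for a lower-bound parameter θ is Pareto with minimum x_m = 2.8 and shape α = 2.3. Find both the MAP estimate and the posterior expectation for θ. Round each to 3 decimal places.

MAP = 2.800, posterior mean = 4.954

The Pareto density is strictly decreasing on [x_m, ∞), so the mode is x_m = 2.800.
Mean = α·x_m/(α−1) = 2.3·2.8/1.3 = 4.954.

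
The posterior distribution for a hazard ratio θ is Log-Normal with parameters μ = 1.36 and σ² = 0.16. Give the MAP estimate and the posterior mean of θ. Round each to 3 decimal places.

Mode = exp(μ − σ²) = exp(1.20) = 3.320.
Mean = exp(μ + σ²/2) = exp(1.440) = 4.221.

MAP estimate = 3.320, posterior mean = 4.221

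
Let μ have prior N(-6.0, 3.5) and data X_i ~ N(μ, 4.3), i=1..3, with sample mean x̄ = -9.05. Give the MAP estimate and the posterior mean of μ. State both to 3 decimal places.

MAP = -8.164, posterior mean = -8.164

Posterior for μ is Normal. Precision-weighted mean: (1/3.5·-6.0 + 3/4.3·-9.05) / (1/3.5 + 3/4.3) = -8.164.
A Normal posterior is symmetric, so mode = mean.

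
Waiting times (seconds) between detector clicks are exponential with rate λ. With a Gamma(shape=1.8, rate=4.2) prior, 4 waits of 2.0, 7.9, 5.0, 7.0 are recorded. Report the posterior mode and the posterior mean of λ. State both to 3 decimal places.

MAP = 0.184, posterior mean = 0.222

Σ times = 21.9. Posterior: Gamma(shape = 1.8+4 = 5.8, rate = 4.2+21.9 = 26.1).
Mode = (α−1)/β = 4.8/26.1 = 0.184.
Mean = α/β = 5.8/26.1 = 0.222.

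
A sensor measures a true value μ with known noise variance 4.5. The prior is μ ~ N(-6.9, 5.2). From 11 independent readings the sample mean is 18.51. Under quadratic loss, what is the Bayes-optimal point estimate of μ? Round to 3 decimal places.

Posterior for μ is Normal. Precision-weighted mean: (1/5.2·-6.9 + 11/4.5·18.51) / (1/5.2 + 11/4.5) = 16.657.
A Normal posterior is symmetric, so mode = mean.
Quadratic loss ⇒ the optimal estimator is the posterior mean.

16.657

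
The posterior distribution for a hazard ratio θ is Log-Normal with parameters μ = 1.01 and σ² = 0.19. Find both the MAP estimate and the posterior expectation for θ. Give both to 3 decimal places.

Mode = exp(μ − σ²) = exp(0.82) = 2.270.
Mean = exp(μ + σ²/2) = exp(1.105) = 3.019.
The posterior is right-skewed, so the mean exceeds the mode.

MAP = 2.270; posterior mean = 3.019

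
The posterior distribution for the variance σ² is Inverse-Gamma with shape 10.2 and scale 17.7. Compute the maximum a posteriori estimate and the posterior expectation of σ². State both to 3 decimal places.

Mode = β/(α+1) = 17.7/11.2 = 1.580.
Mean = β/(α−1) = 17.7/9.2 = 1.924.
The mean is pulled above the mode by the posterior's right skew.

σ²_MAP = 1.580, E[σ²|data] = 1.924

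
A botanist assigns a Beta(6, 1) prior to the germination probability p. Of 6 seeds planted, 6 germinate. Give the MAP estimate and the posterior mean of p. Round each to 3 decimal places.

p_MAP = 1.000, E[p|data] = 0.923

Posterior: Beta(6+6, 1+0) = Beta(12, 1).
Since β = 1 ≤ 1 and α > 1, the Beta density is monotone increasing on [0,1]; the mode is at 1.
Mean = 12/(12+1) = 0.923.
The posterior is left-skewed, so the mode exceeds the mean.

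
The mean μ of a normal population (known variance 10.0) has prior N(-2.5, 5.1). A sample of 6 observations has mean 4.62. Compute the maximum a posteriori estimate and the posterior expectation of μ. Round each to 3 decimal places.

Posterior for μ is Normal. Precision-weighted mean: (1/5.1·-2.5 + 6/10.0·4.62) / (1/5.1 + 6/10.0) = 2.866.
A Normal posterior is symmetric, so mode = mean.

MAP = 2.866, posterior mean = 2.866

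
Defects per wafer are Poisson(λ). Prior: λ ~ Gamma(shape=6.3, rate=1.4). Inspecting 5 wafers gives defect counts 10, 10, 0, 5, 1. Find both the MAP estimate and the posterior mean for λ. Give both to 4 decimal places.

MAP = 4.8906, posterior mean = 5.0469

Σ counts = 26. Posterior: Gamma(shape = 6.3+26 = 32.3, rate = 1.4+5 = 6.4).
Mode = (α−1)/β = 31.3/6.4 = 4.8906.
Mean = α/β = 32.3/6.4 = 5.0469.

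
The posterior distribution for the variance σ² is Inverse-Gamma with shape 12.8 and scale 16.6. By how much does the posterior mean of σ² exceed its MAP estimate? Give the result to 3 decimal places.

0.204

Mode = β/(α+1) = 16.6/13.8 = 1.203.
Mean = β/(α−1) = 16.6/11.8 = 1.407.
Difference = 1.407 − 1.203 = 0.204.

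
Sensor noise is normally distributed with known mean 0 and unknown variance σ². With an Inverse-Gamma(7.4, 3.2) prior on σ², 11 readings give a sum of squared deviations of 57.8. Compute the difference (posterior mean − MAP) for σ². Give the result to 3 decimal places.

0.388

Posterior: Inverse-Gamma(shape = 7.4+11/2 = 12.9, scale = 3.2+57.8/2 = 32.1).
Mode = β/(α+1) = 32.1/13.9 = 2.309.
Mean = β/(α−1) = 32.1/11.9 = 2.697.
Difference = 2.697 − 2.309 = 0.388.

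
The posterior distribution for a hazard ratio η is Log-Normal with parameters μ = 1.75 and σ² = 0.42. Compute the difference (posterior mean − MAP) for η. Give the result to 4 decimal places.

3.3183

Mode = exp(μ − σ²) = exp(1.33) = 3.7810.
Mean = exp(μ + σ²/2) = exp(1.960) = 7.0993.
Difference = 7.0993 − 3.7810 = 3.3183.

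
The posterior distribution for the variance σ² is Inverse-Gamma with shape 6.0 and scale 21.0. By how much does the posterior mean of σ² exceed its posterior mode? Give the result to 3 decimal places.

Mode = β/(α+1) = 21.0/7.0 = 3.000.
Mean = β/(α−1) = 21.0/5.0 = 4.200.
Difference = 4.200 − 3.000 = 1.200.
Right-skewed posterior ⇒ mode < mean.

1.200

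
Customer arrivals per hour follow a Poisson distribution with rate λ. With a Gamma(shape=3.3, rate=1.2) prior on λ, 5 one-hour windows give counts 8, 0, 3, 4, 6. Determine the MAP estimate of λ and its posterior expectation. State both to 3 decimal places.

Σ counts = 21. Posterior: Gamma(shape = 3.3+21 = 24.3, rate = 1.2+5 = 6.2).
Mode = (α−1)/β = 23.3/6.2 = 3.758.
Mean = α/β = 24.3/6.2 = 3.919.

MAP = 3.758; posterior mean = 3.919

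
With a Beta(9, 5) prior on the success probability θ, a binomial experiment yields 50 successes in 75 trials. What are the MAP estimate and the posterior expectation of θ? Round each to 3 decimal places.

MAP = 0.667, posterior mean = 0.663

Posterior: Beta(9+50, 5+25) = Beta(59, 30).
Mode = (59−1)/(59+30−2) = 58/87 = 0.667.
Mean = 59/(59+30) = 59/89 = 0.663.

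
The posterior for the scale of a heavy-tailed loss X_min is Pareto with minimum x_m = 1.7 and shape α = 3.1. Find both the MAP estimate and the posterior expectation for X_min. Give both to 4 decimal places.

MAP = 1.7000, posterior mean = 2.5095

The Pareto density is strictly decreasing on [x_m, ∞), so the mode is x_m = 1.7000.
Mean = α·x_m/(α−1) = 3.1·1.7/2.1 = 2.5095.
Mean > mode: the posterior has a right tail.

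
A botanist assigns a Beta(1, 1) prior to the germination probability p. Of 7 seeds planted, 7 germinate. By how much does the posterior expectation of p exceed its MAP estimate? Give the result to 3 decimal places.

Posterior: Beta(1+7, 1+0) = Beta(8, 1).
Since β = 1 ≤ 1 and α > 1, the Beta density is monotone increasing on [0,1]; the mode is at 1.
Mean = 8/(8+1) = 0.889.
Difference = 0.889 − 1.000 = -0.111.
The posterior is left-skewed, so the mode exceeds the mean.

-0.111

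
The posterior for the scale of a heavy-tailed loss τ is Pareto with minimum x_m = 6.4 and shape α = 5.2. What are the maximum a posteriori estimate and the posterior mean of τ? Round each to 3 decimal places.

MAP = 6.400, posterior mean = 7.924

The Pareto density is strictly decreasing on [x_m, ∞), so the mode is x_m = 6.400.
Mean = α·x_m/(α−1) = 5.2·6.4/4.2 = 7.924.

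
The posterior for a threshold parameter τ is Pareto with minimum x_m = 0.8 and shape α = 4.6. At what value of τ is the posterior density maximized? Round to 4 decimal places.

0.8000

The Pareto density is strictly decreasing on [x_m, ∞), so the mode is x_m = 0.8000.
Mean = α·x_m/(α−1) = 4.6·0.8/3.6 = 1.0222.
This is the posterior mode — the MAP estimate.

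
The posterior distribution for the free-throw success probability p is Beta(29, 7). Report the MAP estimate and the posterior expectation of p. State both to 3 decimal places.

Mode = (29−1)/(29+7−2) = 28/34 = 0.824.
Mean = 29/(29+7) = 29/36 = 0.806.

MAP = 0.824; posterior mean = 0.806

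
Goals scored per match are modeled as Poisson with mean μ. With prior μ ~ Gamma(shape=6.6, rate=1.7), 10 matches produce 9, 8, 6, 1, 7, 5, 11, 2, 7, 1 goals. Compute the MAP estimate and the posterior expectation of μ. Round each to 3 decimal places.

MAP = 5.350; posterior mean = 5.436

Σ counts = 57. Posterior: Gamma(shape = 6.6+57 = 63.6, rate = 1.7+10 = 11.7).
Mode = (α−1)/β = 62.6/11.7 = 5.350.
Mean = α/β = 63.6/11.7 = 5.436.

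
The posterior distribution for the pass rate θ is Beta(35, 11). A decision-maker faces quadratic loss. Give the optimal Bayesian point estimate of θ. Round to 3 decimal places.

0.761

Mode = (35−1)/(35+11−2) = 34/44 = 0.773.
Mean = 35/(35+11) = 35/46 = 0.761.
Quadratic loss ⇒ the optimal estimator is the posterior mean.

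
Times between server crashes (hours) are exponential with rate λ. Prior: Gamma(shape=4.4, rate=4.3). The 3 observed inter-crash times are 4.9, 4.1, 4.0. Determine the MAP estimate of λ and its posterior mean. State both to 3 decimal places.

MAP = 0.370, posterior mean = 0.428

Σ times = 13.0. Posterior: Gamma(shape = 4.4+3 = 7.4, rate = 4.3+13.0 = 17.3).
Mode = (α−1)/β = 6.4/17.3 = 0.370.
Mean = α/β = 7.4/17.3 = 0.428.
Right-skewed posterior ⇒ mode < mean.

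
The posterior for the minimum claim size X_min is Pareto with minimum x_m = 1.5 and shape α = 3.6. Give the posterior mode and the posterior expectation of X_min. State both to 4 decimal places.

The Pareto density is strictly decreasing on [x_m, ∞), so the mode is x_m = 1.5000.
Mean = α·x_m/(α−1) = 3.6·1.5/2.6 = 2.0769.
The mean is pulled above the mode by the posterior's right skew.

MAP: 1.5000. Posterior mean: 2.0769.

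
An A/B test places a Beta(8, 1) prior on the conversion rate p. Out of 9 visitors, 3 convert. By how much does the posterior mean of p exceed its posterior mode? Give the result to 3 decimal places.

-0.014

Posterior: Beta(8+3, 1+6) = Beta(11, 7).
Mode = (11−1)/(11+7−2) = 10/16 = 0.625.
Mean = 11/(11+7) = 11/18 = 0.611.
Difference = 0.611 − 0.625 = -0.014.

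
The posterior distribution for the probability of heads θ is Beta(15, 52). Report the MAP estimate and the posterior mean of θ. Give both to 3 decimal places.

Mode = (15−1)/(15+52−2) = 14/65 = 0.215.
Mean = 15/(15+52) = 15/67 = 0.224.

MAP estimate = 0.215, posterior mean = 0.224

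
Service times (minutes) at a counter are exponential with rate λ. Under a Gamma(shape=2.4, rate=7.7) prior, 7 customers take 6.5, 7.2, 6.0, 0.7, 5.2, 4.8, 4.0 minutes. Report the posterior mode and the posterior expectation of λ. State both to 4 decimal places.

MAP = 0.1995; posterior mean = 0.2233

Σ times = 34.4. Posterior: Gamma(shape = 2.4+7 = 9.4, rate = 7.7+34.4 = 42.1).
Mode = (α−1)/β = 8.4/42.1 = 0.1995.
Mean = α/β = 9.4/42.1 = 0.2233.
The mean is pulled above the mode by the posterior's right skew.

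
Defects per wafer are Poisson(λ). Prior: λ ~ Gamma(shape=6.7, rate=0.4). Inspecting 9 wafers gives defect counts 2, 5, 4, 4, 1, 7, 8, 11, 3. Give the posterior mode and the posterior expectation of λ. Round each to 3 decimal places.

MAP = 5.394, posterior mean = 5.500

Σ counts = 45. Posterior: Gamma(shape = 6.7+45 = 51.7, rate = 0.4+9 = 9.4).
Mode = (α−1)/β = 50.7/9.4 = 5.394.
Mean = α/β = 51.7/9.4 = 5.500.
The posterior is right-skewed, so the mean exceeds the mode.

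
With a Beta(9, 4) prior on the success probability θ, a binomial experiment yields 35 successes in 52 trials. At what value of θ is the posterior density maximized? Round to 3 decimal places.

Posterior: Beta(9+35, 4+17) = Beta(44, 21).
Mode = (44−1)/(44+21−2) = 43/63 = 0.683.
Mean = 44/(44+21) = 44/65 = 0.677.
This is the posterior mode — the MAP estimate.

0.683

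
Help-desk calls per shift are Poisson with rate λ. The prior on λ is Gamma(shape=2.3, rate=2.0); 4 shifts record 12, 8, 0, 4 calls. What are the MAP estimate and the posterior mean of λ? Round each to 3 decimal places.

Σ counts = 24. Posterior: Gamma(shape = 2.3+24 = 26.3, rate = 2.0+4 = 6.0).
Mode = (α−1)/β = 25.3/6.0 = 4.217.
Mean = α/β = 26.3/6.0 = 4.383.
The posterior is right-skewed, so the mean exceeds the mode.

MAP = 4.217, posterior mean = 4.383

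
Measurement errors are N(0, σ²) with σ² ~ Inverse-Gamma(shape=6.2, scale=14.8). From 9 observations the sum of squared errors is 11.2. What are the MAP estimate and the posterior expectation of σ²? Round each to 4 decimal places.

MAP = 1.7436; posterior mean = 2.1031

Posterior: Inverse-Gamma(shape = 6.2+9/2 = 10.7, scale = 14.8+11.2/2 = 20.4).
Mode = β/(α+1) = 20.4/11.7 = 1.7436.
Mean = β/(α−1) = 20.4/9.7 = 2.1031.
Mean > mode: the posterior has a right tail.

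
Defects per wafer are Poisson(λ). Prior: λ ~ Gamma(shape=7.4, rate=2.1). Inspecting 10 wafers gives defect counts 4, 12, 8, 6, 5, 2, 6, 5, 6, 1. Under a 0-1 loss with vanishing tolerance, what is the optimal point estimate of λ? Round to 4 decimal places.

5.0744

Σ counts = 55. Posterior: Gamma(shape = 7.4+55 = 62.4, rate = 2.1+10 = 12.1).
Mode = (α−1)/β = 61.4/12.1 = 5.0744.
Mean = α/β = 62.4/12.1 = 5.1570.
This is the posterior mode — the MAP estimate.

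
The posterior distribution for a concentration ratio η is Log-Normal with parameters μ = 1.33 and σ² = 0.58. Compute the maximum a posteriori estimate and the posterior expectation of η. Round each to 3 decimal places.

maximum a posteriori estimate = 2.117, posterior expectation = 5.053

Mode = exp(μ − σ²) = exp(0.75) = 2.117.
Mean = exp(μ + σ²/2) = exp(1.620) = 5.053.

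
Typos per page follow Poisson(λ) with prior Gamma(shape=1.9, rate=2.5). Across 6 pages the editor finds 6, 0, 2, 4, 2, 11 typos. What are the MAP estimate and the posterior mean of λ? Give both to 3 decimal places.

Σ counts = 25. Posterior: Gamma(shape = 1.9+25 = 26.9, rate = 2.5+6 = 8.5).
Mode = (α−1)/β = 25.9/8.5 = 3.047.
Mean = α/β = 26.9/8.5 = 3.165.
Mean > mode: the posterior has a right tail.

MAP estimate = 3.047, posterior mean = 3.165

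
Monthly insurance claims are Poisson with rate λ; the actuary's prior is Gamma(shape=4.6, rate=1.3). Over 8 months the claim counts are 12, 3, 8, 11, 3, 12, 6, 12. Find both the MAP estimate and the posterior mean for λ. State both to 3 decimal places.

MAP = 7.591; posterior mean = 7.699

Σ counts = 67. Posterior: Gamma(shape = 4.6+67 = 71.6, rate = 1.3+8 = 9.3).
Mode = (α−1)/β = 70.6/9.3 = 7.591.
Mean = α/β = 71.6/9.3 = 7.699.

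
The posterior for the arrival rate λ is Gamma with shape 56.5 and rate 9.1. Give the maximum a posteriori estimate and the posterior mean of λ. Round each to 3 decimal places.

Mode = (α−1)/β = 55.5/9.1 = 6.099.
Mean = α/β = 56.5/9.1 = 6.209.

MAP = 6.099; posterior mean = 6.209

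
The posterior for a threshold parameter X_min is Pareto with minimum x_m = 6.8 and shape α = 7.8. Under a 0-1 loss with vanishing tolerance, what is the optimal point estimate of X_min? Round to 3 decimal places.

The Pareto density is strictly decreasing on [x_m, ∞), so the mode is x_m = 6.800.
Mean = α·x_m/(α−1) = 7.8·6.8/6.8 = 7.800.
This is the posterior mode — the MAP estimate.

6.800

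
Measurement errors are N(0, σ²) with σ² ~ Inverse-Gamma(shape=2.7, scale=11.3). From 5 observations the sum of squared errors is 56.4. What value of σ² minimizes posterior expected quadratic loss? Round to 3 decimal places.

9.405

Posterior: Inverse-Gamma(shape = 2.7+5/2 = 5.2, scale = 11.3+56.4/2 = 39.5).
Mode = β/(α+1) = 39.5/6.2 = 6.371.
Mean = β/(α−1) = 39.5/4.2 = 9.405.
Quadratic loss ⇒ the optimal estimator is the posterior mean.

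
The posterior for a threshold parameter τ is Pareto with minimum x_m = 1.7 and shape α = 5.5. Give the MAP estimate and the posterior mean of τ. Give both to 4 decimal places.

τ_MAP = 1.7000, E[τ|data] = 2.0778

The Pareto density is strictly decreasing on [x_m, ∞), so the mode is x_m = 1.7000.
Mean = α·x_m/(α−1) = 5.5·1.7/4.5 = 2.0778.
The mean is pulled above the mode by the posterior's right skew.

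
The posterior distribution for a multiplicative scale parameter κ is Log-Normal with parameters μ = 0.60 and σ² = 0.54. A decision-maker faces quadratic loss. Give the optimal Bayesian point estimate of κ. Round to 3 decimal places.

Mode = exp(μ − σ²) = exp(0.06) = 1.062.
Mean = exp(μ + σ²/2) = exp(0.870) = 2.387.
Quadratic loss ⇒ the optimal estimator is the posterior mean.

2.387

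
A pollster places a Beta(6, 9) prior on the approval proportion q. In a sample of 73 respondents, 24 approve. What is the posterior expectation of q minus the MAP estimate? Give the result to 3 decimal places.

Posterior: Beta(6+24, 9+49) = Beta(30, 58).
Mode = (30−1)/(30+58−2) = 29/86 = 0.337.
Mean = 30/(30+58) = 30/88 = 0.341.
Difference = 0.341 − 0.337 = 0.004.

0.004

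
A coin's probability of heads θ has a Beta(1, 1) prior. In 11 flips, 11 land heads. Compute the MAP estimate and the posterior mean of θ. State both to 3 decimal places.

MAP = 1.000; posterior mean = 0.923

Posterior: Beta(1+11, 1+0) = Beta(12, 1).
Since β = 1 ≤ 1 and α > 1, the Beta density is monotone increasing on [0,1]; the mode is at 1.
Mean = 12/(12+1) = 0.923.
Left-skewed posterior ⇒ mean < mode.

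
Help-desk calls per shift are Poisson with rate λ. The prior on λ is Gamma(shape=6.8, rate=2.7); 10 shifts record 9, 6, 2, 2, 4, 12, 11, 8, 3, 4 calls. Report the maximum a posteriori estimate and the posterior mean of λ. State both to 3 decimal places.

Σ counts = 61. Posterior: Gamma(shape = 6.8+61 = 67.8, rate = 2.7+10 = 12.7).
Mode = (α−1)/β = 66.8/12.7 = 5.260.
Mean = α/β = 67.8/12.7 = 5.339.

MAP: 5.260. Posterior mean: 5.339.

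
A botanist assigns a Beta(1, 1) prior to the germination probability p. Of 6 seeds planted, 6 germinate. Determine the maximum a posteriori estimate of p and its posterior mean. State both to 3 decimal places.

MAP = 1.000; posterior mean = 0.875

Posterior: Beta(1+6, 1+0) = Beta(7, 1).
Since β = 1 ≤ 1 and α > 1, the Beta density is monotone increasing on [0,1]; the mode is at 1.
Mean = 7/(7+1) = 0.875.
The posterior is left-skewed, so the mode exceeds the mean.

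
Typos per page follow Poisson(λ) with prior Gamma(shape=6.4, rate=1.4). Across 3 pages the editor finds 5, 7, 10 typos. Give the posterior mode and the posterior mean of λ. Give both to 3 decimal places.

Σ counts = 22. Posterior: Gamma(shape = 6.4+22 = 28.4, rate = 1.4+3 = 4.4).
Mode = (α−1)/β = 27.4/4.4 = 6.227.
Mean = α/β = 28.4/4.4 = 6.455.
The mean is pulled above the mode by the posterior's right skew.

MAP: 6.227. Posterior mean: 6.455.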